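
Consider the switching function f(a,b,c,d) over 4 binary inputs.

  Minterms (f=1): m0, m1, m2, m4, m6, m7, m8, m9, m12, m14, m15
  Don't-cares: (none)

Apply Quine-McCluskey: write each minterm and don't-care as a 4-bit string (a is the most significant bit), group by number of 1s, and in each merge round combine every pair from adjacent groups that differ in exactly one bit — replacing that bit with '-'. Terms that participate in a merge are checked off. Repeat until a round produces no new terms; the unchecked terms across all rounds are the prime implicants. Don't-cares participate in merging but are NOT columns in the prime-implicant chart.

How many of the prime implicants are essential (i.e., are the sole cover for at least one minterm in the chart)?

3

[col 0] 0000*, 0001*, 0010*, 0100*, 0110*, 0111*, 1000*, 1001*, 1100*, 1110*, 1111*
[col 1] -000*, -001*, -100*, -110*, -111*, 0-00*, 0-10*, 00-0*, 000-*, 01-0*, 011-*, 1-00*, 100-*, 11-0*, 111-*
[col 2] --00, -00-, -1-0, -11-, 0--0
Prime implicants: --00, -00-, -1-0, -11-, 0--0
PI chart (minterm → PIs covering it):
  0 | --00,-00-,0--0
  1 | -00-  (sole → essential)
  2 | 0--0  (sole → essential)
  4 | --00,-1-0,0--0
  6 | -1-0,-11-,0--0
  7 | -11-  (sole → essential)
  8 | --00,-00-
  9 | -00-  (sole → essential)
  12 | --00,-1-0
  14 | -1-0,-11-
  15 | -11-  (sole → essential)
Essential prime implicants: -00-, -11-, 0--0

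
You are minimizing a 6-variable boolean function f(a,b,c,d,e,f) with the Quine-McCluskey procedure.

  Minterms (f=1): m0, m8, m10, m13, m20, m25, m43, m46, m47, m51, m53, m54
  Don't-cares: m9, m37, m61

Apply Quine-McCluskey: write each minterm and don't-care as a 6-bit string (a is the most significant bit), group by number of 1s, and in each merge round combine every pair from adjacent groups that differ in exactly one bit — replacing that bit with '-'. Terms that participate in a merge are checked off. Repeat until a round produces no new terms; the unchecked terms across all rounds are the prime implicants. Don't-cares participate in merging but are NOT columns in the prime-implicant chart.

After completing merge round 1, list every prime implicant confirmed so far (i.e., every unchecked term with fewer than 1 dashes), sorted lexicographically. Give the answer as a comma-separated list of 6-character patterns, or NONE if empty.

size-2^0 implicants → 000000(✓)  001000(✓)  001001(✓)  001010(✓)  001101(✓)  010100  011001(✓)  100101(✓)  101011(✓)  101110(✓)  101111(✓)  110011  110101(✓)  110110  111101(✓)
size-2^1 implicants → 0-1001  00-000  001-01  0010-0  00100-  1-0101  101-11  10111-  11-101
Unchecked terms (primes): 0-1001, 00-000, 001-01, 0010-0, 00100-, 010100, 1-0101, 101-11, 10111-, 11-101, 110011, 110110

010100, 110011, 110110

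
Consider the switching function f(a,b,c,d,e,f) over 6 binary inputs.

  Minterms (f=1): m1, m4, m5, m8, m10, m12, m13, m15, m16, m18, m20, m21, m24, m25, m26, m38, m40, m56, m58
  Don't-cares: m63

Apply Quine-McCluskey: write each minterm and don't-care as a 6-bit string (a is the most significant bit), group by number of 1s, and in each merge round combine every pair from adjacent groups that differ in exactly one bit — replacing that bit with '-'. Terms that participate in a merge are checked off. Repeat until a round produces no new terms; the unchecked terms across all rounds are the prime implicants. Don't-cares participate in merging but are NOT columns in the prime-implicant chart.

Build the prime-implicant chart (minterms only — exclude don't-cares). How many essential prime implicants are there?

9

Round 0: 000001✓ 000100✓ 000101✓ 001000✓ 001010✓ 001100✓ 001101✓ 001111✓ 010000✓ 010010✓ 010100✓ 010101✓ 011000✓ 011001✓ 011010✓ 100110 101000✓ 111000✓ 111010✓ 111111
Round 1: -01000✓ -11000✓ -11010✓ 0-0100✓ 0-0101✓ 0-1000✓ 0-1010✓ 00-100✓ 00-101✓ 000-01 00010-✓ 001-00 0010-0✓ 0011-1 00110-✓ 01-000✓ 01-010✓ 010-00 0100-0✓ 01010-✓ 0110-0✓ 01100- 1-1000✓ 1110-0✓
Round 2: --1000 -110-0 0-010- 0-10-0 00-10- 01-0-0
PIs = {--1000, -110-0, 0-010-, 0-10-0, 00-10-, 000-01, 001-00, 0011-1, 01-0-0, 010-00, 01100-, 100110, 111111}
Coverage chart:
  m1: 000-01 ←essential
  m4: 0-010-,00-10-
  m5: 0-010-,00-10-,000-01
  m8: --1000,0-10-0,001-00
  m10: 0-10-0 ←essential
  m12: 00-10-,001-00
  m13: 00-10-,0011-1
  m15: 0011-1 ←essential
  m16: 01-0-0,010-00
  m18: 01-0-0 ←essential
  m20: 0-010-,010-00
  m21: 0-010- ←essential
  m24: --1000,-110-0,0-10-0,01-0-0,01100-
  m25: 01100- ←essential
  m26: -110-0,0-10-0,01-0-0
  m38: 100110 ←essential
  m40: --1000 ←essential
  m56: --1000,-110-0
  m58: -110-0 ←essential
Essential: --1000, -110-0, 0-010-, 0-10-0, 000-01, 0011-1, 01-0-0, 01100-, 100110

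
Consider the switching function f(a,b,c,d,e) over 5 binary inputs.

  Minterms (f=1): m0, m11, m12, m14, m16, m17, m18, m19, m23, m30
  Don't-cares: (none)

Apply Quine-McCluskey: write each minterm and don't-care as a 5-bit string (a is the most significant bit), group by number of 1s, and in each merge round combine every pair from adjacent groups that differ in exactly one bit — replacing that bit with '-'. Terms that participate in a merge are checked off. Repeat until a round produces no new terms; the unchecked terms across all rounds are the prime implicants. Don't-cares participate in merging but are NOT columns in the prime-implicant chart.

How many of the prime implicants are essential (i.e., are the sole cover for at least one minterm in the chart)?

6

size-2^0 implicants → 00000(✓)  01011  01100(✓)  01110(✓)  10000(✓)  10001(✓)  10010(✓)  10011(✓)  10111(✓)  11110(✓)
size-2^1 implicants → -0000  -1110  011-0  10-11  100-0(✓)  100-1(✓)  1000-(✓)  1001-(✓)
size-2^2 implicants → 100--
Unchecked terms (primes): -0000, -1110, 01011, 011-0, 10-11, 100--
Minterm coverage:
  m0 ⊆ -0000 [E]
  m11 ⊆ 01011 [E]
  m12 ⊆ 011-0 [E]
  m14 ⊆ -1110,011-0
  m16 ⊆ -0000,100--
  m17 ⊆ 100-- [E]
  m18 ⊆ 100-- [E]
  m19 ⊆ 10-11,100--
  m23 ⊆ 10-11 [E]
  m30 ⊆ -1110 [E]
E = {-0000, -1110, 01011, 011-0, 10-11, 100--}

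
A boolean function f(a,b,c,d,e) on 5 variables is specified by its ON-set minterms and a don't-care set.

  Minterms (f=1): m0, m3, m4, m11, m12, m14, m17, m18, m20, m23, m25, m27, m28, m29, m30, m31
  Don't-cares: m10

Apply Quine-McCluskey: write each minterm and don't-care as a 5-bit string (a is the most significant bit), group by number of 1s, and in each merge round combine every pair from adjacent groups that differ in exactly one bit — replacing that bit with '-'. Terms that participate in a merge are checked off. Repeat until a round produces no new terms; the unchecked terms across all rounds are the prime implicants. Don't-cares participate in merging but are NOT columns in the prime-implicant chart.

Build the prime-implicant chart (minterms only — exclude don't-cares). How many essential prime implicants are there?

[col 0] 00000*, 00011*, 00100*, 01010*, 01011*, 01100*, 01110*, 10001*, 10010, 10100*, 10111*, 11001*, 11011*, 11100*, 11101*, 11110*, 11111*
[col 1] -0100*, -1011, -1100*, -1110*, 0-011, 0-100*, 00-00, 01-10, 0101-, 011-0*, 1-001, 1-100*, 1-111, 11-01*, 11-11*, 110-1*, 111-0*, 111-1*, 1110-*, 1111-*
[col 2] --100, -11-0, 11--1, 111--
Prime implicants: --100, -1011, -11-0, 0-011, 00-00, 01-10, 0101-, 1-001, 1-111, 10010, 11--1, 111--
PI chart (minterm → PIs covering it):
  0 | 00-00  (sole → essential)
  3 | 0-011  (sole → essential)
  4 | --100,00-00
  11 | -1011,0-011,0101-
  12 | --100,-11-0
  14 | -11-0,01-10
  17 | 1-001  (sole → essential)
  18 | 10010  (sole → essential)
  20 | --100  (sole → essential)
  23 | 1-111  (sole → essential)
  25 | 1-001,11--1
  27 | -1011,11--1
  28 | --100,-11-0,111--
  29 | 11--1,111--
  30 | -11-0,111--
  31 | 1-111,11--1,111--
Essential prime implicants: --100, 0-011, 00-00, 1-001, 1-111, 10010

6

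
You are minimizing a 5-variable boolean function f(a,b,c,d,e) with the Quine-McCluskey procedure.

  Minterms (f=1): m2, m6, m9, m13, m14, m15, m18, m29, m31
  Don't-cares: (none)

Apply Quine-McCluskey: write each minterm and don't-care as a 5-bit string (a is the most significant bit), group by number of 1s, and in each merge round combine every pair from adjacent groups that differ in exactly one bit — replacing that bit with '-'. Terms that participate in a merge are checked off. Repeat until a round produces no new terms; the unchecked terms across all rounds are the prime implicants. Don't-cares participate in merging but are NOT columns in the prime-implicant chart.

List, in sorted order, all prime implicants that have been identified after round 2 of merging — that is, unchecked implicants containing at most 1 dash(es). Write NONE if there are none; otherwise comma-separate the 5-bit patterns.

-0010, 0-110, 00-10, 01-01, 0111-

[col 0] 00010*, 00110*, 01001*, 01101*, 01110*, 01111*, 10010*, 11101*, 11111*
[col 1] -0010, -1101*, -1111*, 0-110, 00-10, 01-01, 011-1*, 0111-, 111-1*
[col 2] -11-1
Prime implicants: -0010, -11-1, 0-110, 00-10, 01-01, 0111-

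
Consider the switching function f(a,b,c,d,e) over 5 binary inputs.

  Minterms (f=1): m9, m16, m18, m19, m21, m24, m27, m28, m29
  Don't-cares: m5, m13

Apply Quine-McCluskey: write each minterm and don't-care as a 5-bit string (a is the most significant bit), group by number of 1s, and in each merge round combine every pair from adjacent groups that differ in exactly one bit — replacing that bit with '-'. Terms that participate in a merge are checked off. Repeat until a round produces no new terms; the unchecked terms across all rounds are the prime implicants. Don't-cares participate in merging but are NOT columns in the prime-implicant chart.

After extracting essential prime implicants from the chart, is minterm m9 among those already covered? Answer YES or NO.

YES

[col 0] 00101*, 01001*, 01101*, 10000*, 10010*, 10011*, 10101*, 11000*, 11011*, 11100*, 11101*
[col 1] -0101*, -1101*, 0-101*, 01-01, 1-000, 1-011, 1-101*, 100-0, 1001-, 11-00, 1110-
[col 2] --101
Prime implicants: --101, 01-01, 1-000, 1-011, 100-0, 1001-, 11-00, 1110-
PI chart (minterm → PIs covering it):
  9 | 01-01  (sole → essential)
  16 | 1-000,100-0
  18 | 100-0,1001-
  19 | 1-011,1001-
  21 | --101  (sole → essential)
  24 | 1-000,11-00
  27 | 1-011  (sole → essential)
  28 | 11-00,1110-
  29 | --101,1110-
Essential prime implicants: --101, 01-01, 1-011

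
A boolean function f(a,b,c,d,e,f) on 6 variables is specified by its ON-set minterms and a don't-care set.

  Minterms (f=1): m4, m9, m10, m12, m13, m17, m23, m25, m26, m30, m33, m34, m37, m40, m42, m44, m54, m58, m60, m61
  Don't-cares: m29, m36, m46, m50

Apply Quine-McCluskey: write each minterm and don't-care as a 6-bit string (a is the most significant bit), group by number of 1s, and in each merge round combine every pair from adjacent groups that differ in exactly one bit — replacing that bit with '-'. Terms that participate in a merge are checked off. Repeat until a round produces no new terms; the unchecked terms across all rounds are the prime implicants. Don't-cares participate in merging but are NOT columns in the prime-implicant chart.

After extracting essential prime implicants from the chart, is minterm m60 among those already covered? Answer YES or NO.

NO

[col 0] 000100*, 001001*, 001010*, 001100*, 001101*, 010001*, 010111, 011001*, 011010*, 011101*, 011110*, 100001*, 100010*, 100100*, 100101*, 101000*, 101010*, 101100*, 101110*, 110010*, 110110*, 111010*, 111100*, 111101*
[col 1] -00100*, -01010*, -01100*, -11010*, -11101, 0-1001*, 0-1010*, 0-1101*, 00-100*, 001-01*, 00110-, 01-001, 011-01*, 011-10, 1-0010*, 1-1010*, 1-1100, 10-010*, 10-100*, 100-01, 10010-, 101-00*, 101-10*, 1010-0*, 1011-0*, 11-010*, 110-10, 11110-
[col 2] --1010, -0-100, 0-1-01, 1--010, 101--0
Prime implicants: --1010, -0-100, -11101, 0-1-01, 00110-, 01-001, 010111, 011-10, 1--010, 1-1100, 100-01, 10010-, 101--0, 110-10, 11110-
PI chart (minterm → PIs covering it):
  4 | -0-100  (sole → essential)
  9 | 0-1-01  (sole → essential)
  10 | --1010  (sole → essential)
  12 | -0-100,00110-
  13 | 0-1-01,00110-
  17 | 01-001  (sole → essential)
  23 | 010111  (sole → essential)
  25 | 0-1-01,01-001
  26 | --1010,011-10
  30 | 011-10  (sole → essential)
  33 | 100-01  (sole → essential)
  34 | 1--010  (sole → essential)
  37 | 100-01,10010-
  40 | 101--0  (sole → essential)
  42 | --1010,1--010,101--0
  44 | -0-100,1-1100,101--0
  54 | 110-10  (sole → essential)
  58 | --1010,1--010
  60 | 1-1100,11110-
  61 | -11101,11110-
Essential prime implicants: --1010, -0-100, 0-1-01, 01-001, 010111, 011-10, 1--010, 100-01, 101--0, 110-10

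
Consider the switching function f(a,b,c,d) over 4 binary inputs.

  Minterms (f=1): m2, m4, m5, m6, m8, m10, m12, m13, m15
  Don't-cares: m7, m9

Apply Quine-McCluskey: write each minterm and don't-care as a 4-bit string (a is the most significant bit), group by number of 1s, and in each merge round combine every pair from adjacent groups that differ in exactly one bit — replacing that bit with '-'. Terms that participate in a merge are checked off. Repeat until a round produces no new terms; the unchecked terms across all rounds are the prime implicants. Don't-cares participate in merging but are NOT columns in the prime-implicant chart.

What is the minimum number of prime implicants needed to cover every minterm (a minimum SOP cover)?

size-2^0 implicants → 0010(✓)  0100(✓)  0101(✓)  0110(✓)  0111(✓)  1000(✓)  1001(✓)  1010(✓)  1100(✓)  1101(✓)  1111(✓)
size-2^1 implicants → -010  -100(✓)  -101(✓)  -111(✓)  0-10  01-0(✓)  01-1(✓)  010-(✓)  011-(✓)  1-00(✓)  1-01(✓)  10-0  100-(✓)  11-1(✓)  110-(✓)
size-2^2 implicants → -1-1  -10-  01--  1-0-
Unchecked terms (primes): -010, -1-1, -10-, 0-10, 01--, 1-0-, 10-0
Minterm coverage:
  m2 ⊆ -010,0-10
  m4 ⊆ -10-,01--
  m5 ⊆ -1-1,-10-,01--
  m6 ⊆ 0-10,01--
  m8 ⊆ 1-0-,10-0
  m10 ⊆ -010,10-0
  m12 ⊆ -10-,1-0-
  m13 ⊆ -1-1,-10-,1-0-
  m15 ⊆ -1-1 [E]
E = {-1-1}
Petrick residual → -010, 01--, 1-0-
Cover = b'cd' + bd + a'b + ac'  |cover|=4

4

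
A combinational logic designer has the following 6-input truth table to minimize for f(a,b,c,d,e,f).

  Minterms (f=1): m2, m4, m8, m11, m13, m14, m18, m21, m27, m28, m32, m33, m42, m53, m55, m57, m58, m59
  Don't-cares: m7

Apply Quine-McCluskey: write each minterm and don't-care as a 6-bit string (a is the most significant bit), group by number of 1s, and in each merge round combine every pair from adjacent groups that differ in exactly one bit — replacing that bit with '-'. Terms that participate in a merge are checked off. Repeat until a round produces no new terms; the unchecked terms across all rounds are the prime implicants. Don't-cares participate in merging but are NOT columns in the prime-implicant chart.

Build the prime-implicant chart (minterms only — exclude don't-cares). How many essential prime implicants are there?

Round 0: 000010✓ 000100 000111 001000 001011✓ 001101 001110 010010✓ 010101✓ 011011✓ 011100 100000✓ 100001✓ 101010✓ 110101✓ 110111✓ 111001✓ 111010✓ 111011✓
Round 1: -10101 -11011 0-0010 0-1011 1-1010 10000- 1101-1 1110-1 11101-
PIs = {-10101, -11011, 0-0010, 0-1011, 000100, 000111, 001000, 001101, 001110, 011100, 1-1010, 10000-, 1101-1, 1110-1, 11101-}
Coverage chart:
  m2: 0-0010 ←essential
  m4: 000100 ←essential
  m8: 001000 ←essential
  m11: 0-1011 ←essential
  m13: 001101 ←essential
  m14: 001110 ←essential
  m18: 0-0010 ←essential
  m21: -10101 ←essential
  m27: -11011,0-1011
  m28: 011100 ←essential
  m32: 10000- ←essential
  m33: 10000- ←essential
  m42: 1-1010 ←essential
  m53: -10101,1101-1
  m55: 1101-1 ←essential
  m57: 1110-1 ←essential
  m58: 1-1010,11101-
  m59: -11011,1110-1,11101-
Essential: -10101, 0-0010, 0-1011, 000100, 001000, 001101, 001110, 011100, 1-1010, 10000-, 1101-1, 1110-1

12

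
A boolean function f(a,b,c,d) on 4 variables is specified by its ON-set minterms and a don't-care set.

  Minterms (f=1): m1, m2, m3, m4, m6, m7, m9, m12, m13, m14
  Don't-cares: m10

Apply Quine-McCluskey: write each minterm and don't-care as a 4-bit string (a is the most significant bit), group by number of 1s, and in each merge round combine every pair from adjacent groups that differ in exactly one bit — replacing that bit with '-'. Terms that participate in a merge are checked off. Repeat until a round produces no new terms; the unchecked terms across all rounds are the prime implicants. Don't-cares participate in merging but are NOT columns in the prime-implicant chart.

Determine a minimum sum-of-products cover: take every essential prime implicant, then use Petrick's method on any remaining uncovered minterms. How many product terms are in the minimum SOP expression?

4

[col 0] 0001*, 0010*, 0011*, 0100*, 0110*, 0111*, 1001*, 1010*, 1100*, 1101*, 1110*
[col 1] -001, -010*, -100*, -110*, 0-10*, 0-11*, 00-1, 001-*, 01-0*, 011-*, 1-01, 1-10*, 11-0*, 110-
[col 2] --10, -1-0, 0-1-
Prime implicants: --10, -001, -1-0, 0-1-, 00-1, 1-01, 110-
PI chart (minterm → PIs covering it):
  1 | -001,00-1
  2 | --10,0-1-
  3 | 0-1-,00-1
  4 | -1-0  (sole → essential)
  6 | --10,-1-0,0-1-
  7 | 0-1-  (sole → essential)
  9 | -001,1-01
  12 | -1-0,110-
  13 | 1-01,110-
  14 | --10,-1-0
Essential prime implicants: -1-0, 0-1-
Petrick residual → -001, 1-01
Minimum SOP uses 4 PIs: b'c'd + bd' + a'c + ac'd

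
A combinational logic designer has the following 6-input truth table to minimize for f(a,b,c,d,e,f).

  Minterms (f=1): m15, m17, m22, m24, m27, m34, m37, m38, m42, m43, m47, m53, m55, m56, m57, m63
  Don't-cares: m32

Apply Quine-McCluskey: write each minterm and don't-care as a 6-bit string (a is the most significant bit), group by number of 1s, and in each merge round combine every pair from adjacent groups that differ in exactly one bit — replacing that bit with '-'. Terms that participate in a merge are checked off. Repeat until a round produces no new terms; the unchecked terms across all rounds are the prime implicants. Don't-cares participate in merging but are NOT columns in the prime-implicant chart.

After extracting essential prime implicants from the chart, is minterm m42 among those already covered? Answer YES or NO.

NO

size-2^0 implicants → 001111(✓)  010001  010110  011000(✓)  011011  100000(✓)  100010(✓)  100101(✓)  100110(✓)  101010(✓)  101011(✓)  101111(✓)  110101(✓)  110111(✓)  111000(✓)  111001(✓)  111111(✓)
size-2^1 implicants → -01111  -11000  1-0101  1-1111  10-010  100-10  1000-0  101-11  10101-  11-111  1101-1  11100-
Unchecked terms (primes): -01111, -11000, 010001, 010110, 011011, 1-0101, 1-1111, 10-010, 100-10, 1000-0, 101-11, 10101-, 11-111, 1101-1, 11100-
Minterm coverage:
  m15 ⊆ -01111 [E]
  m17 ⊆ 010001 [E]
  m22 ⊆ 010110 [E]
  m24 ⊆ -11000 [E]
  m27 ⊆ 011011 [E]
  m34 ⊆ 10-010,100-10,1000-0
  m37 ⊆ 1-0101 [E]
  m38 ⊆ 100-10 [E]
  m42 ⊆ 10-010,10101-
  m43 ⊆ 101-11,10101-
  m47 ⊆ -01111,1-1111,101-11
  m53 ⊆ 1-0101,1101-1
  m55 ⊆ 11-111,1101-1
  m56 ⊆ -11000,11100-
  m57 ⊆ 11100- [E]
  m63 ⊆ 1-1111,11-111
E = {-01111, -11000, 010001, 010110, 011011, 1-0101, 100-10, 11100-}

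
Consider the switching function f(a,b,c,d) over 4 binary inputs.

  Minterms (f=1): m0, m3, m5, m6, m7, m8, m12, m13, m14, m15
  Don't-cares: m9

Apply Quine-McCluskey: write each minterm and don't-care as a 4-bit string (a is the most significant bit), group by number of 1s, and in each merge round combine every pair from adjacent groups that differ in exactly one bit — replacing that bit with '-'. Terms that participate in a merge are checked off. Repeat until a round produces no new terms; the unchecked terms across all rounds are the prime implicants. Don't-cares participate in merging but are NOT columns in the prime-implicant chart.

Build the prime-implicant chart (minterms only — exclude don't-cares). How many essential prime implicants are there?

[col 0] 0000*, 0011*, 0101*, 0110*, 0111*, 1000*, 1001*, 1100*, 1101*, 1110*, 1111*
[col 1] -000, -101*, -110*, -111*, 0-11, 01-1*, 011-*, 1-00*, 1-01*, 100-*, 11-0*, 11-1*, 110-*, 111-*
[col 2] -1-1, -11-, 1-0-, 11--
Prime implicants: -000, -1-1, -11-, 0-11, 1-0-, 11--
PI chart (minterm → PIs covering it):
  0 | -000  (sole → essential)
  3 | 0-11  (sole → essential)
  5 | -1-1  (sole → essential)
  6 | -11-  (sole → essential)
  7 | -1-1,-11-,0-11
  8 | -000,1-0-
  12 | 1-0-,11--
  13 | -1-1,1-0-,11--
  14 | -11-,11--
  15 | -1-1,-11-,11--
Essential prime implicants: -000, -1-1, -11-, 0-11

4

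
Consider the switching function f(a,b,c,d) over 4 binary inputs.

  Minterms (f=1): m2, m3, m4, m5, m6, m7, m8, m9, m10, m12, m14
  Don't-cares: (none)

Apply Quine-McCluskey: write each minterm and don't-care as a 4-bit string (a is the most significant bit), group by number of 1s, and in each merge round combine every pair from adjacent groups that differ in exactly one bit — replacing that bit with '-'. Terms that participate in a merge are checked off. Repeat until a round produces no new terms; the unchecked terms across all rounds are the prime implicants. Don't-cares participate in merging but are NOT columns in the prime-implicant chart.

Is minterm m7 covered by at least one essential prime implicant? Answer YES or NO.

YES

[col 0] 0010*, 0011*, 0100*, 0101*, 0110*, 0111*, 1000*, 1001*, 1010*, 1100*, 1110*
[col 1] -010*, -100*, -110*, 0-10*, 0-11*, 001-*, 01-0*, 01-1*, 010-*, 011-*, 1-00*, 1-10*, 10-0*, 100-, 11-0*
[col 2] --10, -1-0, 0-1-, 01--, 1--0
Prime implicants: --10, -1-0, 0-1-, 01--, 1--0, 100-
PI chart (minterm → PIs covering it):
  2 | --10,0-1-
  3 | 0-1-  (sole → essential)
  4 | -1-0,01--
  5 | 01--  (sole → essential)
  6 | --10,-1-0,0-1-,01--
  7 | 0-1-,01--
  8 | 1--0,100-
  9 | 100-  (sole → essential)
  10 | --10,1--0
  12 | -1-0,1--0
  14 | --10,-1-0,1--0
Essential prime implicants: 0-1-, 01--, 100-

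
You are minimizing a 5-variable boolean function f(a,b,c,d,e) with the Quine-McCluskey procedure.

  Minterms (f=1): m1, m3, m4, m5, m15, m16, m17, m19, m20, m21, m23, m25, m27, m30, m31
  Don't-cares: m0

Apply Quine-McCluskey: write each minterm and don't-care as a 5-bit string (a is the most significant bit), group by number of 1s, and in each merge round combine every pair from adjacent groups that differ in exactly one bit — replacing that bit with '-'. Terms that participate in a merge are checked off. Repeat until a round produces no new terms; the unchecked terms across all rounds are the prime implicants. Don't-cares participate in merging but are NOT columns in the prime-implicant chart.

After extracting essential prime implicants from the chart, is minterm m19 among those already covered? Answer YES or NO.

YES

Round 0: 00000✓ 00001✓ 00011✓ 00100✓ 00101✓ 01111✓ 10000✓ 10001✓ 10011✓ 10100✓ 10101✓ 10111✓ 11001✓ 11011✓ 11110✓ 11111✓
Round 1: -0000✓ -0001✓ -0011✓ -0100✓ -0101✓ -1111 00-00✓ 00-01✓ 000-1✓ 0000-✓ 0010-✓ 1-001✓ 1-011✓ 1-111✓ 10-00✓ 10-01✓ 10-11✓ 100-1✓ 1000-✓ 101-1✓ 1010-✓ 11-11✓ 110-1✓ 1111-
Round 2: -0-00✓ -0-01✓ -00-1 -000-✓ -010-✓ 00-0-✓ 1--11 1-0-1 10--1 10-0-✓
Round 3: -0-0-
PIs = {-0-0-, -00-1, -1111, 1--11, 1-0-1, 10--1, 1111-}
Coverage chart:
  m1: -0-0-,-00-1
  m3: -00-1 ←essential
  m4: -0-0- ←essential
  m5: -0-0- ←essential
  m15: -1111 ←essential
  m16: -0-0- ←essential
  m17: -0-0-,-00-1,1-0-1,10--1
  m19: -00-1,1--11,1-0-1,10--1
  m20: -0-0- ←essential
  m21: -0-0-,10--1
  m23: 1--11,10--1
  m25: 1-0-1 ←essential
  m27: 1--11,1-0-1
  m30: 1111- ←essential
  m31: -1111,1--11,1111-
Essential: -0-0-, -00-1, -1111, 1-0-1, 1111-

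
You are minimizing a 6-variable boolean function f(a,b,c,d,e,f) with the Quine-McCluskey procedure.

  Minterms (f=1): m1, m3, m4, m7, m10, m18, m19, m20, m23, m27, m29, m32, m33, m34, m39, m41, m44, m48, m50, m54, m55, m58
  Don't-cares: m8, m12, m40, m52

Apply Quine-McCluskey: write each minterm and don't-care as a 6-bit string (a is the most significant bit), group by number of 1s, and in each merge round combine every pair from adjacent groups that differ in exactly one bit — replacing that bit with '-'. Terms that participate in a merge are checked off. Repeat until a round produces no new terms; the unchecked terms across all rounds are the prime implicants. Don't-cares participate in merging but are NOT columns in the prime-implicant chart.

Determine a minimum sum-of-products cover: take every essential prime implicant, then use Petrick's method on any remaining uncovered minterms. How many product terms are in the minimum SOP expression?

12

[col 0] 000001*, 000011*, 000100*, 000111*, 001000*, 001010*, 001100*, 010010*, 010011*, 010100*, 010111*, 011011*, 011101, 100000*, 100001*, 100010*, 100111*, 101000*, 101001*, 101100*, 110000*, 110010*, 110100*, 110110*, 110111*, 111010*
[col 1] -00001, -00111*, -01000*, -01100*, -10010, -10100, -10111*, 0-0011*, 0-0100, 0-0111*, 00-100, 000-11*, 0000-1, 001-00*, 0010-0, 01-011, 010-11*, 01001-, 1-0000*, 1-0010*, 1-0111*, 10-000*, 10-001*, 1000-0*, 10000-*, 101-00*, 10100-*, 11-010, 110-00*, 110-10*, 1100-0*, 1101-0*, 11011-
[col 2] --0111, -01-00, 0-0-11, 1-00-0, 10-00-, 110--0
Prime implicants: --0111, -00001, -01-00, -10010, -10100, 0-0-11, 0-0100, 00-100, 0000-1, 0010-0, 01-011, 01001-, 011101, 1-00-0, 10-00-, 11-010, 110--0, 11011-
PI chart (minterm → PIs covering it):
  1 | -00001,0000-1
  3 | 0-0-11,0000-1
  4 | 0-0100,00-100
  7 | --0111,0-0-11
  10 | 0010-0  (sole → essential)
  18 | -10010,01001-
  19 | 0-0-11,01-011,01001-
  20 | -10100,0-0100
  23 | --0111,0-0-11
  27 | 01-011  (sole → essential)
  29 | 011101  (sole → essential)
  32 | 1-00-0,10-00-
  33 | -00001,10-00-
  34 | 1-00-0  (sole → essential)
  39 | --0111  (sole → essential)
  41 | 10-00-  (sole → essential)
  44 | -01-00  (sole → essential)
  48 | 1-00-0,110--0
  50 | -10010,1-00-0,11-010,110--0
  54 | 110--0,11011-
  55 | --0111,11011-
  58 | 11-010  (sole → essential)
Essential prime implicants: --0111, -01-00, 0010-0, 01-011, 011101, 1-00-0, 10-00-, 11-010
Petrick residual → -10010, 0-0100, 0000-1, 110--0
Minimum SOP uses 12 PIs: c'def + b'ce'f' + bc'd'ef' + a'c'de'f' + a'b'c'd'f + a'b'cd'f' + a'bd'ef + a'bcde'f + ac'd'f' + ab'd'e' + abd'ef' + abc'f'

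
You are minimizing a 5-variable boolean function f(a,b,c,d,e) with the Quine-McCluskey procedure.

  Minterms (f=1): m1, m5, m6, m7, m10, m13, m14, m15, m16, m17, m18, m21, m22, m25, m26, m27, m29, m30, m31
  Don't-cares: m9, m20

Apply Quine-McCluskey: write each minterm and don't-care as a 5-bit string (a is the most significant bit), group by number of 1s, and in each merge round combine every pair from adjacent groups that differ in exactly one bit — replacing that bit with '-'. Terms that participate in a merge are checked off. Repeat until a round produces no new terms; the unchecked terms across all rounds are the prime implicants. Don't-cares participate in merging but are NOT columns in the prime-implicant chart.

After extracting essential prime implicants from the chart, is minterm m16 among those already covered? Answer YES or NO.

NO

[col 0] 00001*, 00101*, 00110*, 00111*, 01001*, 01010*, 01101*, 01110*, 01111*, 10000*, 10001*, 10010*, 10100*, 10101*, 10110*, 11001*, 11010*, 11011*, 11101*, 11110*, 11111*
[col 1] -0001*, -0101*, -0110*, -1001*, -1010*, -1101*, -1110*, -1111*, 0-001*, 0-101*, 0-110*, 0-111*, 00-01*, 001-1*, 0011-*, 01-01*, 01-10*, 011-1*, 0111-*, 1-001*, 1-010*, 1-101*, 1-110*, 10-00*, 10-01*, 10-10*, 100-0*, 1000-*, 101-0*, 1010-*, 11-01*, 11-10*, 11-11*, 110-1*, 1101-*, 111-1*, 1111-*
[col 2] --001*, --101*, --110, -0-01*, -1-01*, -1-10, -11-1, -111-, 0--01*, 0-1-1, 0-11-, 1--01*, 1--10, 10--0, 10-0-, 11--1, 11-1-
[col 3] ---01
Prime implicants: ---01, --110, -1-10, -11-1, -111-, 0-1-1, 0-11-, 1--10, 10--0, 10-0-, 11--1, 11-1-
PI chart (minterm → PIs covering it):
  1 | ---01  (sole → essential)
  5 | ---01,0-1-1
  6 | --110,0-11-
  7 | 0-1-1,0-11-
  10 | -1-10  (sole → essential)
  13 | ---01,-11-1,0-1-1
  14 | --110,-1-10,-111-,0-11-
  15 | -11-1,-111-,0-1-1,0-11-
  16 | 10--0,10-0-
  17 | ---01,10-0-
  18 | 1--10,10--0
  21 | ---01,10-0-
  22 | --110,1--10,10--0
  25 | ---01,11--1
  26 | -1-10,1--10,11-1-
  27 | 11--1,11-1-
  29 | ---01,-11-1,11--1
  30 | --110,-1-10,-111-,1--10,11-1-
  31 | -11-1,-111-,11--1,11-1-
Essential prime implicants: ---01, -1-10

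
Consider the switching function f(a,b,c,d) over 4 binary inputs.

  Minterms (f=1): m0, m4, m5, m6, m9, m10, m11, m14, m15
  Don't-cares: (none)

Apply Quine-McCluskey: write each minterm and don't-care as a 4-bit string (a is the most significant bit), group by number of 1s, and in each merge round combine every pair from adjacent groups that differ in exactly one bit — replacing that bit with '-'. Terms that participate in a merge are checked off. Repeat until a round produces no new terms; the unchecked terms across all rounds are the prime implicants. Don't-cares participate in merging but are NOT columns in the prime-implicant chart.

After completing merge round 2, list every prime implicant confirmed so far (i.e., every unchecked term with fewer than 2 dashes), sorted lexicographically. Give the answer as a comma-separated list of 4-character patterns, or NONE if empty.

size-2^0 implicants → 0000(✓)  0100(✓)  0101(✓)  0110(✓)  1001(✓)  1010(✓)  1011(✓)  1110(✓)  1111(✓)
size-2^1 implicants → -110  0-00  01-0  010-  1-10(✓)  1-11(✓)  10-1  101-(✓)  111-(✓)
size-2^2 implicants → 1-1-
Unchecked terms (primes): -110, 0-00, 01-0, 010-, 1-1-, 10-1

-110, 0-00, 01-0, 010-, 10-1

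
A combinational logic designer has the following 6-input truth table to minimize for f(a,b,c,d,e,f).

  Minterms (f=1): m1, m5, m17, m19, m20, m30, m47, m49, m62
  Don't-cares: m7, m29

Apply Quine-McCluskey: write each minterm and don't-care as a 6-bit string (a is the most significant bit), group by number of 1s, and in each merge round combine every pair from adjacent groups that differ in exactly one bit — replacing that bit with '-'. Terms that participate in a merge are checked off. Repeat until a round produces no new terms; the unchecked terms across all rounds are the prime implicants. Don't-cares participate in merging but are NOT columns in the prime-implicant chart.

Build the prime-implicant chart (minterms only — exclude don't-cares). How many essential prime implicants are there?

Round 0: 000001✓ 000101✓ 000111✓ 010001✓ 010011✓ 010100 011101 011110✓ 101111 110001✓ 111110✓
Round 1: -10001 -11110 0-0001 000-01 0001-1 0100-1
PIs = {-10001, -11110, 0-0001, 000-01, 0001-1, 0100-1, 010100, 011101, 101111}
Coverage chart:
  m1: 0-0001,000-01
  m5: 000-01,0001-1
  m17: -10001,0-0001,0100-1
  m19: 0100-1 ←essential
  m20: 010100 ←essential
  m30: -11110 ←essential
  m47: 101111 ←essential
  m49: -10001 ←essential
  m62: -11110 ←essential
Essential: -10001, -11110, 0100-1, 010100, 101111

5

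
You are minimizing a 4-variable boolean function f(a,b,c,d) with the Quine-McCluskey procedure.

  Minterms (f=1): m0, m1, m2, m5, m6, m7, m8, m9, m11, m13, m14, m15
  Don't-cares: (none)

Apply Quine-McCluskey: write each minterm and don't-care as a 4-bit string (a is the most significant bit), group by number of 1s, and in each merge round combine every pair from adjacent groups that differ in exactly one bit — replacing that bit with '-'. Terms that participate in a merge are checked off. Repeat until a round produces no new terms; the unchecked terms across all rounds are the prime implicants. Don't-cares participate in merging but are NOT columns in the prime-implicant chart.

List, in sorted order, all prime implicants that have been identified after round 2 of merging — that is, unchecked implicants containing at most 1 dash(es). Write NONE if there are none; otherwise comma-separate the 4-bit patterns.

[col 0] 0000*, 0001*, 0010*, 0101*, 0110*, 0111*, 1000*, 1001*, 1011*, 1101*, 1110*, 1111*
[col 1] -000*, -001*, -101*, -110*, -111*, 0-01*, 0-10, 00-0, 000-*, 01-1*, 011-*, 1-01*, 1-11*, 10-1*, 100-*, 11-1*, 111-*
[col 2] --01, -00-, -1-1, -11-, 1--1
Prime implicants: --01, -00-, -1-1, -11-, 0-10, 00-0, 1--1

0-10, 00-0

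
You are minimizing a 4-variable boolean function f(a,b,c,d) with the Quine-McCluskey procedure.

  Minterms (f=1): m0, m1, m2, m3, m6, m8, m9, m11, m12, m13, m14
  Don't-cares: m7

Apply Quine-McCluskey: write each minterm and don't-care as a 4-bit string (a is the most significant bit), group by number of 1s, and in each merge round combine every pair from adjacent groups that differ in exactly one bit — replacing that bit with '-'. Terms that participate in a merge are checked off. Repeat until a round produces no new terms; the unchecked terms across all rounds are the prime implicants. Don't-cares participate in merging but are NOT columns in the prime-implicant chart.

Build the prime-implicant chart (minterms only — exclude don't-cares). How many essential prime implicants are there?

2

size-2^0 implicants → 0000(✓)  0001(✓)  0010(✓)  0011(✓)  0110(✓)  0111(✓)  1000(✓)  1001(✓)  1011(✓)  1100(✓)  1101(✓)  1110(✓)
size-2^1 implicants → -000(✓)  -001(✓)  -011(✓)  -110  0-10(✓)  0-11(✓)  00-0(✓)  00-1(✓)  000-(✓)  001-(✓)  011-(✓)  1-00(✓)  1-01(✓)  10-1(✓)  100-(✓)  11-0  110-(✓)
size-2^2 implicants → -0-1  -00-  0-1-  00--  1-0-
Unchecked terms (primes): -0-1, -00-, -110, 0-1-, 00--, 1-0-, 11-0
Minterm coverage:
  m0 ⊆ -00-,00--
  m1 ⊆ -0-1,-00-,00--
  m2 ⊆ 0-1-,00--
  m3 ⊆ -0-1,0-1-,00--
  m6 ⊆ -110,0-1-
  m8 ⊆ -00-,1-0-
  m9 ⊆ -0-1,-00-,1-0-
  m11 ⊆ -0-1 [E]
  m12 ⊆ 1-0-,11-0
  m13 ⊆ 1-0- [E]
  m14 ⊆ -110,11-0
E = {-0-1, 1-0-}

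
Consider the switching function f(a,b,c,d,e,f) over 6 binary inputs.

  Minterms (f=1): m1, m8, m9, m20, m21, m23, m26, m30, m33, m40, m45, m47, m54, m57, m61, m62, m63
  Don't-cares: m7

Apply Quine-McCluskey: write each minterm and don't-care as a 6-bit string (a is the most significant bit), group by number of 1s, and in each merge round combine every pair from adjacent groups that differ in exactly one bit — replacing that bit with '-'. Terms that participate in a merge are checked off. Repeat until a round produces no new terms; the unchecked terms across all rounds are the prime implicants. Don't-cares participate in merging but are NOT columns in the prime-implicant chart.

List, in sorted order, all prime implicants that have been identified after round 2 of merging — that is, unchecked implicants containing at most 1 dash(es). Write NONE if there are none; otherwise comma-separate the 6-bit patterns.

Round 0: 000001✓ 000111✓ 001000✓ 001001✓ 010100✓ 010101✓ 010111✓ 011010✓ 011110✓ 100001✓ 101000✓ 101101✓ 101111✓ 110110✓ 111001✓ 111101✓ 111110✓ 111111✓
Round 1: -00001 -01000 -11110 0-0111 00-001 00100- 0101-1 01010- 011-10 1-1101✓ 1-1111✓ 1011-1✓ 11-110 111-01 1111-1✓ 11111-
Round 2: 1-11-1
PIs = {-00001, -01000, -11110, 0-0111, 00-001, 00100-, 0101-1, 01010-, 011-10, 1-11-1, 11-110, 111-01, 11111-}

-00001, -01000, -11110, 0-0111, 00-001, 00100-, 0101-1, 01010-, 011-10, 11-110, 111-01, 11111-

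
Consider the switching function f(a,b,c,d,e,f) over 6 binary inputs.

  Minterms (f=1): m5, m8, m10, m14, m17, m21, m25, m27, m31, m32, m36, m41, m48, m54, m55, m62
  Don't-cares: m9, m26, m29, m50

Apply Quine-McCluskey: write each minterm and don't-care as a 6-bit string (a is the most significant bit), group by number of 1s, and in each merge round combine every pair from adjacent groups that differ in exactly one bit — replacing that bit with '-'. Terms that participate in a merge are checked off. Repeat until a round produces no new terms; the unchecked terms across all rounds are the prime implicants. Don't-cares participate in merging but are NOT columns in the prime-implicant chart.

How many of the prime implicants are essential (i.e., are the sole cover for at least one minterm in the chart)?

8

size-2^0 implicants → 000101(✓)  001000(✓)  001001(✓)  001010(✓)  001110(✓)  010001(✓)  010101(✓)  011001(✓)  011010(✓)  011011(✓)  011101(✓)  011111(✓)  100000(✓)  100100(✓)  101001(✓)  110000(✓)  110010(✓)  110110(✓)  110111(✓)  111110(✓)
size-2^1 implicants → -01001  0-0101  0-1001  0-1010  001-10  0010-0  00100-  01-001(✓)  01-101(✓)  010-01(✓)  011-01(✓)  011-11(✓)  0110-1(✓)  01101-  0111-1(✓)  1-0000  100-00  11-110  110-10  1100-0  11011-
size-2^2 implicants → 01--01  011--1
Unchecked terms (primes): -01001, 0-0101, 0-1001, 0-1010, 001-10, 0010-0, 00100-, 01--01, 011--1, 01101-, 1-0000, 100-00, 11-110, 110-10, 1100-0, 11011-
Minterm coverage:
  m5 ⊆ 0-0101 [E]
  m8 ⊆ 0010-0,00100-
  m10 ⊆ 0-1010,001-10,0010-0
  m14 ⊆ 001-10 [E]
  m17 ⊆ 01--01 [E]
  m21 ⊆ 0-0101,01--01
  m25 ⊆ 0-1001,01--01,011--1
  m27 ⊆ 011--1,01101-
  m31 ⊆ 011--1 [E]
  m32 ⊆ 1-0000,100-00
  m36 ⊆ 100-00 [E]
  m41 ⊆ -01001 [E]
  m48 ⊆ 1-0000,1100-0
  m54 ⊆ 11-110,110-10,11011-
  m55 ⊆ 11011- [E]
  m62 ⊆ 11-110 [E]
E = {-01001, 0-0101, 001-10, 01--01, 011--1, 100-00, 11-110, 11011-}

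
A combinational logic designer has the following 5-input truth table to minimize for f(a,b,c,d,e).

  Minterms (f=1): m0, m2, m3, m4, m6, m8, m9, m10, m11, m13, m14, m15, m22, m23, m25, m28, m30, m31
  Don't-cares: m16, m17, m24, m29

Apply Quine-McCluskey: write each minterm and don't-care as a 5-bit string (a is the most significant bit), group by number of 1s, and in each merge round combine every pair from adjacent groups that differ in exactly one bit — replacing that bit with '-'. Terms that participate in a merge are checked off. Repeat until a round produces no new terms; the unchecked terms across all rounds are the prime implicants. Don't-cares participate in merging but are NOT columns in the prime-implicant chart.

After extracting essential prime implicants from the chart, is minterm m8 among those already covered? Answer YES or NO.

NO

size-2^0 implicants → 00000(✓)  00010(✓)  00011(✓)  00100(✓)  00110(✓)  01000(✓)  01001(✓)  01010(✓)  01011(✓)  01101(✓)  01110(✓)  01111(✓)  10000(✓)  10001(✓)  10110(✓)  10111(✓)  11000(✓)  11001(✓)  11100(✓)  11101(✓)  11110(✓)  11111(✓)
size-2^1 implicants → -0000(✓)  -0110(✓)  -1000(✓)  -1001(✓)  -1101(✓)  -1110(✓)  -1111(✓)  0-000(✓)  0-010(✓)  0-011(✓)  0-110(✓)  00-00(✓)  00-10(✓)  000-0(✓)  0001-(✓)  001-0(✓)  01-01(✓)  01-10(✓)  01-11(✓)  010-0(✓)  010-1(✓)  0100-(✓)  0101-(✓)  011-1(✓)  0111-(✓)  1-000(✓)  1-001(✓)  1-110(✓)  1-111(✓)  1000-(✓)  1011-(✓)  11-00(✓)  11-01(✓)  1100-(✓)  111-0(✓)  111-1(✓)  1110-(✓)  1111-(✓)
size-2^2 implicants → --000  --110  -1-01  -100-  -11-1  -111-  0--10  0-0-0  0-01-  00--0  01--1  01-1-  010--  1-00-  1-11-  11-0-  111--
Unchecked terms (primes): --000, --110, -1-01, -100-, -11-1, -111-, 0--10, 0-0-0, 0-01-, 00--0, 01--1, 01-1-, 010--, 1-00-, 1-11-, 11-0-, 111--
Minterm coverage:
  m0 ⊆ --000,0-0-0,00--0
  m2 ⊆ 0--10,0-0-0,0-01-,00--0
  m3 ⊆ 0-01- [E]
  m4 ⊆ 00--0 [E]
  m6 ⊆ --110,0--10,00--0
  m8 ⊆ --000,-100-,0-0-0,010--
  m9 ⊆ -1-01,-100-,01--1,010--
  m10 ⊆ 0--10,0-0-0,0-01-,01-1-,010--
  m11 ⊆ 0-01-,01--1,01-1-,010--
  m13 ⊆ -1-01,-11-1,01--1
  m14 ⊆ --110,-111-,0--10,01-1-
  m15 ⊆ -11-1,-111-,01--1,01-1-
  m22 ⊆ --110,1-11-
  m23 ⊆ 1-11- [E]
  m25 ⊆ -1-01,-100-,1-00-,11-0-
  m28 ⊆ 11-0-,111--
  m30 ⊆ --110,-111-,1-11-,111--
  m31 ⊆ -11-1,-111-,1-11-,111--
E = {0-01-, 00--0, 1-11-}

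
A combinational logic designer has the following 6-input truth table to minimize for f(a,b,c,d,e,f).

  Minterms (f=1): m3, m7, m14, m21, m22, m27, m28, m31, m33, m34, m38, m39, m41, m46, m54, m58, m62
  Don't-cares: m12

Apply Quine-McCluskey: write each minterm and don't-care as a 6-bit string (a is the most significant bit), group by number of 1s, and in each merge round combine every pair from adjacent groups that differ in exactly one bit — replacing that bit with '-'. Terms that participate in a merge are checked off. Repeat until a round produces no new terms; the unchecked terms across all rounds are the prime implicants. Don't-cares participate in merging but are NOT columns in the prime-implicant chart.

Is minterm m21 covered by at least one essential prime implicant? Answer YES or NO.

YES

Round 0: 000011✓ 000111✓ 001100✓ 001110✓ 010101 010110✓ 011011✓ 011100✓ 011111✓ 100001✓ 100010✓ 100110✓ 100111✓ 101001✓ 101110✓ 110110✓ 111010✓ 111110✓
Round 1: -00111 -01110 -10110 0-1100 000-11 0011-0 011-11 1-0110✓ 1-1110✓ 10-001 10-110✓ 100-10 10011- 11-110✓ 111-10
Round 2: 1--110
PIs = {-00111, -01110, -10110, 0-1100, 000-11, 0011-0, 010101, 011-11, 1--110, 10-001, 100-10, 10011-, 111-10}
Coverage chart:
  m3: 000-11 ←essential
  m7: -00111,000-11
  m14: -01110,0011-0
  m21: 010101 ←essential
  m22: -10110 ←essential
  m27: 011-11 ←essential
  m28: 0-1100 ←essential
  m31: 011-11 ←essential
  m33: 10-001 ←essential
  m34: 100-10 ←essential
  m38: 1--110,100-10,10011-
  m39: -00111,10011-
  m41: 10-001 ←essential
  m46: -01110,1--110
  m54: -10110,1--110
  m58: 111-10 ←essential
  m62: 1--110,111-10
Essential: -10110, 0-1100, 000-11, 010101, 011-11, 10-001, 100-10, 111-10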